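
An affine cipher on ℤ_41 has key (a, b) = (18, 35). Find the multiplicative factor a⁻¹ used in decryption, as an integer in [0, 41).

16

Apply the Euclidean algorithm to 41 and 18:
41 = 2*18 + 5
18 = 3*5 + 3
5 = 1*3 + 2
3 = 1*2 + 1
2 = 2*1 + 0
The gcd is 1. Working backward:
1 = 3 − 2
1 = −5 + 2·3
1 = 2·18 − 7·5
1 = −7·41 + 16·18
So 18·16 ≡ 1 (mod 41).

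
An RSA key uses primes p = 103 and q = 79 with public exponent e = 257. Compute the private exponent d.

φ(n) = (p−1)(q−1) = 102·78 = 7956.
Need d with 257·d ≡ 1 (mod 7956). Apply the extended Euclidean algorithm:
7956 = 30*257 + 246
257 = 1*246 + 11
246 = 22*11 + 4
11 = 2*4 + 3
4 = 1*3 + 1
3 = 3*1 + 0
Back-substitute:
1 = 4 − 3
1 = −11 + 3·4
1 = 3·246 − 67·11
1 = −67·257 + 70·246
1 = 70·7956 − 2167·257
So 257·(-2167) ≡ 1 (mod 7956), hence d ≡ -2167 ≡ 5789 (mod 7956).

5789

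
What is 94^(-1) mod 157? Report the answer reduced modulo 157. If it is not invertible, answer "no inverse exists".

152

Run Euclid on (157, 94):
157 = 1×94 + 63
94 = 1×63 + 31
63 = 2×31 + 1
31 = 31×1 + 0
The gcd is 1. Working backward:
1 = 63 − 2·31
1 = −2·94 + 3·63
1 = 3·157 − 5·94
Hence 94⁻¹ ≡ -5 ≡ 152 (mod 157).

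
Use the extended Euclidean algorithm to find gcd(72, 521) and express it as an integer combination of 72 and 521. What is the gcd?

1

Repeated division:
521 = 7*72 + 17
72 = 4*17 + 4
17 = 4*4 + 1
4 = 4*1 + 0
gcd(72, 521) = 1.
Back-substituting:
1 = 17 − 4·4
1 = −4·72 + 17·17
1 = 17·521 − 123·72
So 1 = (17)·521 + (-123)·72.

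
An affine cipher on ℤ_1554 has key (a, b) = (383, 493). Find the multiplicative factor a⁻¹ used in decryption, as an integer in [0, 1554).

Run Euclid on (1554, 383):
1554 = 4×383 + 22
383 = 17×22 + 9
22 = 2×9 + 4
9 = 2×4 + 1
4 = 4×1 + 0
Since gcd(383, 1554) = 1, back-substitute to write 1 as a combination:
1 = 9 − 2·4
1 = −2·22 + 5·9
1 = 5·383 − 87·22
1 = −87·1554 + 353·383
So 383·353 ≡ 1 (mod 1554).

353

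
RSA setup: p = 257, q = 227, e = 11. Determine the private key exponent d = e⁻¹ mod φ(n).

φ(n) = (p−1)(q−1) = 256·226 = 57856.
Need d with 11·d ≡ 1 (mod 57856). Apply the extended Euclidean algorithm:
57856 = 5259×11 + 7
11 = 1×7 + 4
7 = 1×4 + 3
4 = 1×3 + 1
3 = 3×1 + 0
Back-substitute:
1 = 4 − 3
1 = −7 + 2·4
1 = 2·11 − 3·7
1 = −3·57856 + 15779·11
So 11·15779 ≡ 1 (mod 57856), hence d = 15779.

15779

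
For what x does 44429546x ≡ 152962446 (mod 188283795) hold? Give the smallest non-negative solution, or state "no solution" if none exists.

First find gcd(44429546, 188283795):
188283795 = 4×44429546 + 10565611
44429546 = 4×10565611 + 2167102
10565611 = 4×2167102 + 1897203
2167102 = 1×1897203 + 269899
1897203 = 7×269899 + 7910
269899 = 34×7910 + 959
7910 = 8×959 + 238
959 = 4×238 + 7
238 = 34×7 + 0
gcd = 7 and 7 | 152962446, so solutions exist. Divide through by 7: 6347078x ≡ 21851778 (mod 26897685).
Now find 6347078⁻¹ mod 26897685:
26897685 = 4·6347078 + 1509373
6347078 = 4·1509373 + 309586
1509373 = 4·309586 + 271029
309586 = 1·271029 + 38557
271029 = 7·38557 + 1130
38557 = 34·1130 + 137
1130 = 8·137 + 34
137 = 4·34 + 1
34 = 34·1 + 0
Back-substitute:
1 = 137 − 4·34
1 = −4·1130 + 33·137
1 = 33·38557 − 1126·1130
1 = −1126·271029 + 7915·38557
1 = 7915·309586 − 9041·271029
1 = −9041·1509373 + 44079·309586
1 = 44079·6347078 − 185357·1509373
1 = −185357·26897685 + 785507·6347078
So 6347078⁻¹ ≡ 785507 (mod 26897685).
Then x ≡ 785507·21851778 ≡ 20694066 (mod 26897685); the smallest non-negative solution is x = 20694066.

20694066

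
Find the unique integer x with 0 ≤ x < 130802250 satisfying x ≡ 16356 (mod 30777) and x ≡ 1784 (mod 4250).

97394784

Write x = 16356 + 30777·k. Then 30777·k ≡ 1784 − 16356 ≡ 2428 (mod 4250).
Need 30777⁻¹ mod 4250. Extended Euclid on (4250, 1027):
4250 = 4×1027 + 142
1027 = 7×142 + 33
142 = 4×33 + 10
33 = 3×10 + 3
10 = 3×3 + 1
3 = 3×1 + 0
Back-substitute:
1 = 10 − 3·3
1 = −3·33 + 10·10
1 = 10·142 − 43·33
1 = −43·1027 + 311·142
1 = 311·4250 − 1287·1027
30777⁻¹ ≡ 2963 (mod 4250), so k ≡ 2963·2428 ≡ 3164 (mod 4250).
x = 16356 + 30777·3164 = 97394784.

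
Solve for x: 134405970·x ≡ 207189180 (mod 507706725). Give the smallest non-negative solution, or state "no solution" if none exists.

23341824

First find gcd(134405970, 507706725):
507706725 = 3·134405970 + 104488815
134405970 = 1·104488815 + 29917155
104488815 = 3·29917155 + 14737350
29917155 = 2·14737350 + 442455
14737350 = 33·442455 + 136335
442455 = 3·136335 + 33450
136335 = 4·33450 + 2535
33450 = 13·2535 + 495
2535 = 5·495 + 60
495 = 8·60 + 15
60 = 4·15 + 0
gcd = 15 and 15 | 207189180, so solutions exist. Divide through by 15: 8960398x ≡ 13812612 (mod 33847115).
Now find 8960398⁻¹ mod 33847115:
33847115 = 3·8960398 + 6965921
8960398 = 1·6965921 + 1994477
6965921 = 3·1994477 + 982490
1994477 = 2·982490 + 29497
982490 = 33·29497 + 9089
29497 = 3·9089 + 2230
9089 = 4·2230 + 169
2230 = 13·169 + 33
169 = 5·33 + 4
33 = 8·4 + 1
4 = 4·1 + 0
Back-substitute:
1 = 33 − 8·4
1 = −8·169 + 41·33
1 = 41·2230 − 541·169
1 = −541·9089 + 2205·2230
1 = 2205·29497 − 7156·9089
1 = −7156·982490 + 238353·29497
1 = 238353·1994477 − 483862·982490
1 = −483862·6965921 + 1689939·1994477
1 = 1689939·8960398 − 2173801·6965921
1 = −2173801·33847115 + 8211342·8960398
So 8960398⁻¹ ≡ 8211342 (mod 33847115).
Then x ≡ 8211342·13812612 ≡ 23341824 (mod 33847115); the smallest non-negative solution is x = 23341824.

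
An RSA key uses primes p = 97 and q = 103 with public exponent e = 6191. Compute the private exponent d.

φ(n) = (p−1)(q−1) = 96·102 = 9792.
Need d with 6191·d ≡ 1 (mod 9792). Apply the extended Euclidean algorithm:
9792 = 1*6191 + 3601
6191 = 1*3601 + 2590
3601 = 1*2590 + 1011
2590 = 2*1011 + 568
1011 = 1*568 + 443
568 = 1*443 + 125
443 = 3*125 + 68
125 = 1*68 + 57
68 = 1*57 + 11
57 = 5*11 + 2
11 = 5*2 + 1
2 = 2*1 + 0
Back-substitute:
1 = 11 − 5·2
1 = −5·57 + 26·11
1 = 26·68 − 31·57
1 = −31·125 + 57·68
1 = 57·443 − 202·125
1 = −202·568 + 259·443
1 = 259·1011 − 461·568
1 = −461·2590 + 1181·1011
1 = 1181·3601 − 1642·2590
1 = −1642·6191 + 2823·3601
1 = 2823·9792 − 4465·6191
So 6191·(-4465) ≡ 1 (mod 9792), hence d ≡ -4465 ≡ 5327 (mod 9792).

5327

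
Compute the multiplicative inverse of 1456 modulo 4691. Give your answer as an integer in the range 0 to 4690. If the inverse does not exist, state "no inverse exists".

944

gcd(4691, 1456) by repeated division:
4691 = 3·1456 + 323
1456 = 4·323 + 164
323 = 1·164 + 159
164 = 1·159 + 5
159 = 31·5 + 4
5 = 1·4 + 1
4 = 4·1 + 0
Since gcd(1456, 4691) = 1, back-substitute to write 1 as a combination:
1 = 5 − 4
1 = −159 + 32·5
1 = 32·164 − 33·159
1 = −33·323 + 65·164
1 = 65·1456 − 293·323
1 = −293·4691 + 944·1456
So 1456·944 ≡ 1 (mod 4691).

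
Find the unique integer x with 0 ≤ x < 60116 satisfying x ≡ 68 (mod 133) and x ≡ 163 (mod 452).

34515

Write x = 68 + 133·k. Then 133·k ≡ 163 − 68 ≡ 95 (mod 452).
Need 133⁻¹ mod 452. Extended Euclid on (452, 133):
452 = 3*133 + 53
133 = 2*53 + 27
53 = 1*27 + 26
27 = 1*26 + 1
26 = 26*1 + 0
Back-substitute:
1 = 27 − 26
1 = −53 + 2·27
1 = 2·133 − 5·53
1 = −5·452 + 17·133
133⁻¹ ≡ 17 (mod 452), so k ≡ 17·95 ≡ 259 (mod 452).
x = 68 + 133·259 = 34515.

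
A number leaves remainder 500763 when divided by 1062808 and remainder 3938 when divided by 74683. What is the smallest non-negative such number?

Write x = 500763 + 1062808·k. Then 1062808·k ≡ 3938 − 500763 ≡ 25956 (mod 74683).
Need 1062808⁻¹ mod 74683. Extended Euclid on (74683, 17246):
74683 = 4×17246 + 5699
17246 = 3×5699 + 149
5699 = 38×149 + 37
149 = 4×37 + 1
37 = 37×1 + 0
Back-substitute:
1 = 149 − 4·37
1 = −4·5699 + 153·149
1 = 153·17246 − 463·5699
1 = −463·74683 + 2005·17246
1062808⁻¹ ≡ 2005 (mod 74683), so k ≡ 2005·25956 ≡ 62412 (mod 74683).
x = 500763 + 1062808·62412 = 66332473659.

66332473659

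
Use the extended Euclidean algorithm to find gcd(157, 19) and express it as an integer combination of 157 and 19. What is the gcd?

Apply Euclid's algorithm to 157 and 19:
157 = 8·19 + 5
19 = 3·5 + 4
5 = 1·4 + 1
4 = 4·1 + 0
gcd(157, 19) = 1.
Express as a combination:
1 = 5 − 4
1 = −19 + 4·5
1 = 4·157 − 33·19
So 1 = (4)·157 + (-33)·19.

1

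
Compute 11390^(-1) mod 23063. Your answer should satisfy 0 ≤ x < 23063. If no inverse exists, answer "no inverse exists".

gcd(23063, 11390) by repeated division:
23063 = 2×11390 + 283
11390 = 40×283 + 70
283 = 4×70 + 3
70 = 23×3 + 1
3 = 3×1 + 0
The gcd is 1. Working backward:
1 = 70 − 23·3
1 = −23·283 + 93·70
1 = 93·11390 − 3743·283
1 = −3743·23063 + 7579·11390
So 11390·7579 ≡ 1 (mod 23063).

7579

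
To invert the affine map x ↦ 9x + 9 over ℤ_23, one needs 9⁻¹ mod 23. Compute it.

Extended Euclidean algorithm:
23 = 2·9 + 5
9 = 1·5 + 4
5 = 1·4 + 1
4 = 4·1 + 0
Since gcd(9, 23) = 1, back-substitute to write 1 as a combination:
1 = 5 − 4
1 = −9 + 2·5
1 = 2·23 − 5·9
So 9·(-5) ≡ 1 (mod 23), and -5 ≡ 18 (mod 23).

18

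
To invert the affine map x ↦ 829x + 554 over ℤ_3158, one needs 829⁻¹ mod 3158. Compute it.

gcd(3158, 829) by repeated division:
3158 = 3*829 + 671
829 = 1*671 + 158
671 = 4*158 + 39
158 = 4*39 + 2
39 = 19*2 + 1
2 = 2*1 + 0
Since gcd(829, 3158) = 1, back-substitute to write 1 as a combination:
1 = 39 − 19·2
1 = −19·158 + 77·39
1 = 77·671 − 327·158
1 = −327·829 + 404·671
1 = 404·3158 − 1539·829
Hence 829⁻¹ ≡ -1539 ≡ 1619 (mod 3158).

1619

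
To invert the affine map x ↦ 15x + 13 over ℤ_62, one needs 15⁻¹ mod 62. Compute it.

29

gcd(62, 15) by repeated division:
62 = 4×15 + 2
15 = 7×2 + 1
2 = 2×1 + 0
gcd = 1, so the inverse exists. Back-substitute:
1 = 15 − 7·2
1 = −7·62 + 29·15
So 15·29 ≡ 1 (mod 62).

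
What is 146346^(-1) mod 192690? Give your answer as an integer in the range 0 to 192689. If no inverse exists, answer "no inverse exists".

Euclidean algorithm on 192690, 146346:
192690 = 1*146346 + 46344
146346 = 3*46344 + 7314
46344 = 6*7314 + 2460
7314 = 2*2460 + 2394
2460 = 1*2394 + 66
2394 = 36*66 + 18
66 = 3*18 + 12
18 = 1*12 + 6
12 = 2*6 + 0
gcd(146346, 192690) = 6 ≠ 1, so 146346 has no multiplicative inverse modulo 192690.

no inverse exists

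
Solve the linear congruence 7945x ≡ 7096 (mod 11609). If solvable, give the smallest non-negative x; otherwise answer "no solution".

First find gcd(7945, 11609):
11609 = 1·7945 + 3664
7945 = 2·3664 + 617
3664 = 5·617 + 579
617 = 1·579 + 38
579 = 15·38 + 9
38 = 4·9 + 2
9 = 4·2 + 1
2 = 2·1 + 0
gcd = 1, so a unique solution mod 11609 exists.
Back-substitute for the Bézout coefficients:
1 = 9 − 4·2
1 = −4·38 + 17·9
1 = 17·579 − 259·38
1 = −259·617 + 276·579
1 = 276·3664 − 1639·617
1 = −1639·7945 + 3554·3664
1 = 3554·11609 − 5193·7945
So 7945·(-5193) ≡ 1 (mod 11609), giving 7945⁻¹ ≡ 6416.
x ≡ 7945⁻¹·7096 ≡ 6416·7096 ≡ 9047 (mod 11609).

9047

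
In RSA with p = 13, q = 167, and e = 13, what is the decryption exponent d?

613

φ(n) = (p−1)(q−1) = 12·166 = 1992.
Need d with 13·d ≡ 1 (mod 1992). Apply the extended Euclidean algorithm:
1992 = 153·13 + 3
13 = 4·3 + 1
3 = 3·1 + 0
Back-substitute:
1 = 13 − 4·3
1 = −4·1992 + 613·13
So 13·613 ≡ 1 (mod 1992), hence d = 613.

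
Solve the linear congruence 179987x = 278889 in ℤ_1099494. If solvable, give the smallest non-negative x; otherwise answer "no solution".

First find gcd(179987, 1099494):
1099494 = 6·179987 + 19572
179987 = 9·19572 + 3839
19572 = 5·3839 + 377
3839 = 10·377 + 69
377 = 5·69 + 32
69 = 2·32 + 5
32 = 6·5 + 2
5 = 2·2 + 1
2 = 2·1 + 0
gcd = 1, so a unique solution mod 1099494 exists.
Back-substitute for the Bézout coefficients:
1 = 5 − 2·2
1 = −2·32 + 13·5
1 = 13·69 − 28·32
1 = −28·377 + 153·69
1 = 153·3839 − 1558·377
1 = −1558·19572 + 7943·3839
1 = 7943·179987 − 73045·19572
1 = −73045·1099494 + 446213·179987
So 179987·(446213) ≡ 1 (mod 1099494), giving 179987⁻¹ ≡ 446213.
x ≡ 179987⁻¹·278889 ≡ 446213·278889 ≡ 967449 (mod 1099494).

967449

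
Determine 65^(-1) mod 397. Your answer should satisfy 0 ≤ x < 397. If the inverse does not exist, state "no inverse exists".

226

Apply the Euclidean algorithm to 397 and 65:
397 = 6·65 + 7
65 = 9·7 + 2
7 = 3·2 + 1
2 = 2·1 + 0
gcd = 1, so the inverse exists. Back-substitute:
1 = 7 − 3·2
1 = −3·65 + 28·7
1 = 28·397 − 171·65
Hence 65⁻¹ ≡ -171 ≡ 226 (mod 397).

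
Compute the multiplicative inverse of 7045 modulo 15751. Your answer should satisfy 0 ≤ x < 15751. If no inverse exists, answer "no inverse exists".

gcd(15751, 7045) by repeated division:
15751 = 2·7045 + 1661
7045 = 4·1661 + 401
1661 = 4·401 + 57
401 = 7·57 + 2
57 = 28·2 + 1
2 = 2·1 + 0
Since gcd(7045, 15751) = 1, back-substitute to write 1 as a combination:
1 = 57 − 28·2
1 = −28·401 + 197·57
1 = 197·1661 − 816·401
1 = −816·7045 + 3461·1661
1 = 3461·15751 − 7738·7045
Hence 7045⁻¹ ≡ -7738 ≡ 8013 (mod 15751).

8013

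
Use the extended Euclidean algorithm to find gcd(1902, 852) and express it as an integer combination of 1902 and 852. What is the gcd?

6

Euclidean algorithm:
1902 = 2×852 + 198
852 = 4×198 + 60
198 = 3×60 + 18
60 = 3×18 + 6
18 = 3×6 + 0
gcd(1902, 852) = 6.
Express as a combination:
6 = 60 − 3·18
6 = −3·198 + 10·60
6 = 10·852 − 43·198
6 = −43·1902 + 96·852
So 6 = (-43)·1902 + (96)·852.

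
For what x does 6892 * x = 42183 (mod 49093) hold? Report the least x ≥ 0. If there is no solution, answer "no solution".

40245

First find gcd(6892, 49093):
49093 = 7×6892 + 849
6892 = 8×849 + 100
849 = 8×100 + 49
100 = 2×49 + 2
49 = 24×2 + 1
2 = 2×1 + 0
gcd = 1, so a unique solution mod 49093 exists.
Back-substitute for the Bézout coefficients:
1 = 49 − 24·2
1 = −24·100 + 49·49
1 = 49·849 − 416·100
1 = −416·6892 + 3377·849
1 = 3377·49093 − 24055·6892
So 6892·(-24055) ≡ 1 (mod 49093), giving 6892⁻¹ ≡ 25038.
x ≡ 6892⁻¹·42183 ≡ 25038·42183 ≡ 40245 (mod 49093).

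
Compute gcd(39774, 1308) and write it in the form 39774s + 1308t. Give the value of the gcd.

6

Apply Euclid's algorithm to 39774 and 1308:
39774 = 30·1308 + 534
1308 = 2·534 + 240
534 = 2·240 + 54
240 = 4·54 + 24
54 = 2·24 + 6
24 = 4·6 + 0
gcd(39774, 1308) = 6.
Working backward:
6 = 54 − 2·24
6 = −2·240 + 9·54
6 = 9·534 − 20·240
6 = −20·1308 + 49·534
6 = 49·39774 − 1490·1308
So 6 = (49)·39774 + (-1490)·1308.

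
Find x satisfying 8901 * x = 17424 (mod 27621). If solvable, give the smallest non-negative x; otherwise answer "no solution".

1628

First find gcd(8901, 27621):
27621 = 3·8901 + 918
8901 = 9·918 + 639
918 = 1·639 + 279
639 = 2·279 + 81
279 = 3·81 + 36
81 = 2·36 + 9
36 = 4·9 + 0
gcd = 9 and 9 | 17424, so solutions exist. Divide through by 9: 989x ≡ 1936 (mod 3069).
Now find 989⁻¹ mod 3069:
3069 = 3*989 + 102
989 = 9*102 + 71
102 = 1*71 + 31
71 = 2*31 + 9
31 = 3*9 + 4
9 = 2*4 + 1
4 = 4*1 + 0
Back-substitute:
1 = 9 − 2·4
1 = −2·31 + 7·9
1 = 7·71 − 16·31
1 = −16·102 + 23·71
1 = 23·989 − 223·102
1 = −223·3069 + 692·989
So 989⁻¹ ≡ 692 (mod 3069).
Then x ≡ 692·1936 ≡ 1628 (mod 3069); the smallest non-negative solution is x = 1628.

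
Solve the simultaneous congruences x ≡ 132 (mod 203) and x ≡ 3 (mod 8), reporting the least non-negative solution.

Write x = 132 + 203·k. Then 203·k ≡ 3 − 132 ≡ 7 (mod 8).
Need 203⁻¹ mod 8. Extended Euclid on (8, 3):
8 = 2*3 + 2
3 = 1*2 + 1
2 = 2*1 + 0
Back-substitute:
1 = 3 − 2
1 = −8 + 3·3
203⁻¹ ≡ 3 (mod 8), so k ≡ 3·7 ≡ 5 (mod 8).
x = 132 + 203·5 = 1147.

1147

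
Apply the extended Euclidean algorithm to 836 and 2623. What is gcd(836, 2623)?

Apply Euclid's algorithm to 2623 and 836:
2623 = 3×836 + 115
836 = 7×115 + 31
115 = 3×31 + 22
31 = 1×22 + 9
22 = 2×9 + 4
9 = 2×4 + 1
4 = 4×1 + 0
gcd(836, 2623) = 1.
Working backward:
1 = 9 − 2·4
1 = −2·22 + 5·9
1 = 5·31 − 7·22
1 = −7·115 + 26·31
1 = 26·836 − 189·115
1 = −189·2623 + 593·836
So 1 = (-189)·2623 + (593)·836.

1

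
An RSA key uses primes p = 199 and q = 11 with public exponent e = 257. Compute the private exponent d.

φ(n) = (p−1)(q−1) = 198·10 = 1980.
Need d with 257·d ≡ 1 (mod 1980). Apply the extended Euclidean algorithm:
1980 = 7·257 + 181
257 = 1·181 + 76
181 = 2·76 + 29
76 = 2·29 + 18
29 = 1·18 + 11
18 = 1·11 + 7
11 = 1·7 + 4
7 = 1·4 + 3
4 = 1·3 + 1
3 = 3·1 + 0
Back-substitute:
1 = 4 − 3
1 = −7 + 2·4
1 = 2·11 − 3·7
1 = −3·18 + 5·11
1 = 5·29 − 8·18
1 = −8·76 + 21·29
1 = 21·181 − 50·76
1 = −50·257 + 71·181
1 = 71·1980 − 547·257
So 257·(-547) ≡ 1 (mod 1980), hence d ≡ -547 ≡ 1433 (mod 1980).

1433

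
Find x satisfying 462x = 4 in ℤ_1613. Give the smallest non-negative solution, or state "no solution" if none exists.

First find gcd(462, 1613):
1613 = 3×462 + 227
462 = 2×227 + 8
227 = 28×8 + 3
8 = 2×3 + 2
3 = 1×2 + 1
2 = 2×1 + 0
gcd = 1, so a unique solution mod 1613 exists.
Back-substitute for the Bézout coefficients:
1 = 3 − 2
1 = −8 + 3·3
1 = 3·227 − 85·8
1 = −85·462 + 173·227
1 = 173·1613 − 604·462
So 462·(-604) ≡ 1 (mod 1613), giving 462⁻¹ ≡ 1009.
x ≡ 462⁻¹·4 ≡ 1009·4 ≡ 810 (mod 1613).

810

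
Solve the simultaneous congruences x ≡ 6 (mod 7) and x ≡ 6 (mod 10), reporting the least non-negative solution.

Write x = 6 + 7·k. Then 7·k ≡ 6 − 6 ≡ 0 (mod 10).
Need 7⁻¹ mod 10. Extended Euclid on (10, 7):
10 = 1×7 + 3
7 = 2×3 + 1
3 = 3×1 + 0
Back-substitute:
1 = 7 − 2·3
1 = −2·10 + 3·7
7⁻¹ ≡ 3 (mod 10), so k ≡ 3·0 ≡ 0 (mod 10).
x = 6 + 7·0 = 6.

6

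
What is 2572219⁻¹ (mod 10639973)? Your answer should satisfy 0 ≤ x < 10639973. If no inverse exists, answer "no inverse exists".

1949547

Run Euclid on (10639973, 2572219):
10639973 = 4×2572219 + 351097
2572219 = 7×351097 + 114540
351097 = 3×114540 + 7477
114540 = 15×7477 + 2385
7477 = 3×2385 + 322
2385 = 7×322 + 131
322 = 2×131 + 60
131 = 2×60 + 11
60 = 5×11 + 5
11 = 2×5 + 1
5 = 5×1 + 0
gcd = 1, so the inverse exists. Back-substitute:
1 = 11 − 2·5
1 = −2·60 + 11·11
1 = 11·131 − 24·60
1 = −24·322 + 59·131
1 = 59·2385 − 437·322
1 = −437·7477 + 1370·2385
1 = 1370·114540 − 20987·7477
1 = −20987·351097 + 64331·114540
1 = 64331·2572219 − 471304·351097
1 = −471304·10639973 + 1949547·2572219
So 2572219·1949547 ≡ 1 (mod 10639973).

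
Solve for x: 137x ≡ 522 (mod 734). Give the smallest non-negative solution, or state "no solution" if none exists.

486

First find gcd(137, 734):
734 = 5·137 + 49
137 = 2·49 + 39
49 = 1·39 + 10
39 = 3·10 + 9
10 = 1·9 + 1
9 = 9·1 + 0
gcd = 1, so a unique solution mod 734 exists.
Back-substitute for the Bézout coefficients:
1 = 10 − 9
1 = −39 + 4·10
1 = 4·49 − 5·39
1 = −5·137 + 14·49
1 = 14·734 − 75·137
So 137·(-75) ≡ 1 (mod 734), giving 137⁻¹ ≡ 659.
x ≡ 137⁻¹·522 ≡ 659·522 ≡ 486 (mod 734).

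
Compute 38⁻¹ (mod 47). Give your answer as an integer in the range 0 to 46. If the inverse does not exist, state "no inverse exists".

Apply the Euclidean algorithm to 47 and 38:
47 = 1×38 + 9
38 = 4×9 + 2
9 = 4×2 + 1
2 = 2×1 + 0
Since gcd(38, 47) = 1, back-substitute to write 1 as a combination:
1 = 9 − 4·2
1 = −4·38 + 17·9
1 = 17·47 − 21·38
Hence 38⁻¹ ≡ -21 ≡ 26 (mod 47).

26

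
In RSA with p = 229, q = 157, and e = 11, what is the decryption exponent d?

6467

φ(n) = (p−1)(q−1) = 228·156 = 35568.
Need d with 11·d ≡ 1 (mod 35568). Apply the extended Euclidean algorithm:
35568 = 3233·11 + 5
11 = 2·5 + 1
5 = 5·1 + 0
Back-substitute:
1 = 11 − 2·5
1 = −2·35568 + 6467·11
So 11·6467 ≡ 1 (mod 35568), hence d = 6467.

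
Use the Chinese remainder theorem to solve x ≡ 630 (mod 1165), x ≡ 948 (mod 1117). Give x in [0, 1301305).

Write x = 630 + 1165·k. Then 1165·k ≡ 948 − 630 ≡ 318 (mod 1117).
Need 1165⁻¹ mod 1117. Extended Euclid on (1117, 48):
1117 = 23×48 + 13
48 = 3×13 + 9
13 = 1×9 + 4
9 = 2×4 + 1
4 = 4×1 + 0
Back-substitute:
1 = 9 − 2·4
1 = −2·13 + 3·9
1 = 3·48 − 11·13
1 = −11·1117 + 256·48
1165⁻¹ ≡ 256 (mod 1117), so k ≡ 256·318 ≡ 984 (mod 1117).
x = 630 + 1165·984 = 1146990.

1146990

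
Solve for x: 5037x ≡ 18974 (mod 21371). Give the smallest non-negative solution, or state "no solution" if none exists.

16521

First find gcd(5037, 21371):
21371 = 4×5037 + 1223
5037 = 4×1223 + 145
1223 = 8×145 + 63
145 = 2×63 + 19
63 = 3×19 + 6
19 = 3×6 + 1
6 = 6×1 + 0
gcd = 1, so a unique solution mod 21371 exists.
Back-substitute for the Bézout coefficients:
1 = 19 − 3·6
1 = −3·63 + 10·19
1 = 10·145 − 23·63
1 = −23·1223 + 194·145
1 = 194·5037 − 799·1223
1 = −799·21371 + 3390·5037
So 5037·(3390) ≡ 1 (mod 21371), giving 5037⁻¹ ≡ 3390.
x ≡ 5037⁻¹·18974 ≡ 3390·18974 ≡ 16521 (mod 21371).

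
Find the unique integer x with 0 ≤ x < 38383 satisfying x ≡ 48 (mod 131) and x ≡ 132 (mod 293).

Write x = 48 + 131·k. Then 131·k ≡ 132 − 48 ≡ 84 (mod 293).
Need 131⁻¹ mod 293. Extended Euclid on (293, 131):
293 = 2×131 + 31
131 = 4×31 + 7
31 = 4×7 + 3
7 = 2×3 + 1
3 = 3×1 + 0
Back-substitute:
1 = 7 − 2·3
1 = −2·31 + 9·7
1 = 9·131 − 38·31
1 = −38·293 + 85·131
131⁻¹ ≡ 85 (mod 293), so k ≡ 85·84 ≡ 108 (mod 293).
x = 48 + 131·108 = 14196.

14196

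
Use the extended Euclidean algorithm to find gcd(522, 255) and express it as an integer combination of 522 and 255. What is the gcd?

Repeated division:
522 = 2×255 + 12
255 = 21×12 + 3
12 = 4×3 + 0
gcd(522, 255) = 3.
Back-substituting:
3 = 255 − 21·12
3 = −21·522 + 43·255
So 3 = (-21)·522 + (43)·255.

3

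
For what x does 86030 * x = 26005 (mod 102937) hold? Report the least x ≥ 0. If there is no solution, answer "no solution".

First find gcd(86030, 102937):
102937 = 1×86030 + 16907
86030 = 5×16907 + 1495
16907 = 11×1495 + 462
1495 = 3×462 + 109
462 = 4×109 + 26
109 = 4×26 + 5
26 = 5×5 + 1
5 = 5×1 + 0
gcd = 1, so a unique solution mod 102937 exists.
Back-substitute for the Bézout coefficients:
1 = 26 − 5·5
1 = −5·109 + 21·26
1 = 21·462 − 89·109
1 = −89·1495 + 288·462
1 = 288·16907 − 3257·1495
1 = −3257·86030 + 16573·16907
1 = 16573·102937 − 19830·86030
So 86030·(-19830) ≡ 1 (mod 102937), giving 86030⁻¹ ≡ 83107.
x ≡ 86030⁻¹·26005 ≡ 83107·26005 ≡ 35220 (mod 102937).

35220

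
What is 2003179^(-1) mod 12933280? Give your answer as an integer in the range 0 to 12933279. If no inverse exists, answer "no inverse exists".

5772899

gcd(12933280, 2003179) by repeated division:
12933280 = 6×2003179 + 914206
2003179 = 2×914206 + 174767
914206 = 5×174767 + 40371
174767 = 4×40371 + 13283
40371 = 3×13283 + 522
13283 = 25×522 + 233
522 = 2×233 + 56
233 = 4×56 + 9
56 = 6×9 + 2
9 = 4×2 + 1
2 = 2×1 + 0
Since gcd(2003179, 12933280) = 1, back-substitute to write 1 as a combination:
1 = 9 − 4·2
1 = −4·56 + 25·9
1 = 25·233 − 104·56
1 = −104·522 + 233·233
1 = 233·13283 − 5929·522
1 = −5929·40371 + 18020·13283
1 = 18020·174767 − 78009·40371
1 = −78009·914206 + 408065·174767
1 = 408065·2003179 − 894139·914206
1 = −894139·12933280 + 5772899·2003179
So 2003179·5772899 ≡ 1 (mod 12933280).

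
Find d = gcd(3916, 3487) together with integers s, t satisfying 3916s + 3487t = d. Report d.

11

Apply Euclid's algorithm to 3916 and 3487:
3916 = 1*3487 + 429
3487 = 8*429 + 55
429 = 7*55 + 44
55 = 1*44 + 11
44 = 4*11 + 0
gcd(3916, 3487) = 11.
Back-substituting:
11 = 55 − 44
11 = −429 + 8·55
11 = 8·3487 − 65·429
11 = −65·3916 + 73·3487
So 11 = (-65)·3916 + (73)·3487.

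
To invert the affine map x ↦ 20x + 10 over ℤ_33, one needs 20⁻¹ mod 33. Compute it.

Run Euclid on (33, 20):
33 = 1×20 + 13
20 = 1×13 + 7
13 = 1×7 + 6
7 = 1×6 + 1
6 = 6×1 + 0
Since gcd(20, 33) = 1, back-substitute to write 1 as a combination:
1 = 7 − 6
1 = −13 + 2·7
1 = 2·20 − 3·13
1 = −3·33 + 5·20
So 20·5 ≡ 1 (mod 33).

5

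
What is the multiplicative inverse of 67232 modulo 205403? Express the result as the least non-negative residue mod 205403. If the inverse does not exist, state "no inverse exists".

no inverse exists

Compute gcd(67232, 205403):
205403 = 3×67232 + 3707
67232 = 18×3707 + 506
3707 = 7×506 + 165
506 = 3×165 + 11
165 = 15×11 + 0
Since gcd = 11 > 1, 67232 is not a unit mod 205403.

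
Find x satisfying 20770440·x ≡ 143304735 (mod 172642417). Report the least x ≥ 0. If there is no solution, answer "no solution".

172318134

First find gcd(20770440, 172642417):
172642417 = 8·20770440 + 6478897
20770440 = 3·6478897 + 1333749
6478897 = 4·1333749 + 1143901
1333749 = 1·1143901 + 189848
1143901 = 6·189848 + 4813
189848 = 39·4813 + 2141
4813 = 2·2141 + 531
2141 = 4·531 + 17
531 = 31·17 + 4
17 = 4·4 + 1
4 = 4·1 + 0
gcd = 1, so a unique solution mod 172642417 exists.
Back-substitute for the Bézout coefficients:
1 = 17 − 4·4
1 = −4·531 + 125·17
1 = 125·2141 − 504·531
1 = −504·4813 + 1133·2141
1 = 1133·189848 − 44691·4813
1 = −44691·1143901 + 269279·189848
1 = 269279·1333749 − 313970·1143901
1 = −313970·6478897 + 1525159·1333749
1 = 1525159·20770440 − 4889447·6478897
1 = −4889447·172642417 + 40640735·20770440
So 20770440·(40640735) ≡ 1 (mod 172642417), giving 20770440⁻¹ ≡ 40640735.
x ≡ 20770440⁻¹·143304735 ≡ 40640735·143304735 ≡ 172318134 (mod 172642417).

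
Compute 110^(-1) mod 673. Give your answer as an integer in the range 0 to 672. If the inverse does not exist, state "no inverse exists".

569

Apply the Euclidean algorithm to 673 and 110:
673 = 6·110 + 13
110 = 8·13 + 6
13 = 2·6 + 1
6 = 6·1 + 0
The gcd is 1. Working backward:
1 = 13 − 2·6
1 = −2·110 + 17·13
1 = 17·673 − 104·110
So 110·(-104) ≡ 1 (mod 673), and -104 ≡ 569 (mod 673).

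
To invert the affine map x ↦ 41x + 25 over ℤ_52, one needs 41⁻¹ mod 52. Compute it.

gcd(52, 41) by repeated division:
52 = 1×41 + 11
41 = 3×11 + 8
11 = 1×8 + 3
8 = 2×3 + 2
3 = 1×2 + 1
2 = 2×1 + 0
Since gcd(41, 52) = 1, back-substitute to write 1 as a combination:
1 = 3 − 2
1 = −8 + 3·3
1 = 3·11 − 4·8
1 = −4·41 + 15·11
1 = 15·52 − 19·41
Hence 41⁻¹ ≡ -19 ≡ 33 (mod 52).

33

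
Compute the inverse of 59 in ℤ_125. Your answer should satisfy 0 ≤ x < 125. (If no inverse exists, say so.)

Run Euclid on (125, 59):
125 = 2×59 + 7
59 = 8×7 + 3
7 = 2×3 + 1
3 = 3×1 + 0
gcd = 1, so the inverse exists. Back-substitute:
1 = 7 − 2·3
1 = −2·59 + 17·7
1 = 17·125 − 36·59
Thus 59·(-36) ≡ 1 (mod 125); reducing, -36 mod 125 = 89.

89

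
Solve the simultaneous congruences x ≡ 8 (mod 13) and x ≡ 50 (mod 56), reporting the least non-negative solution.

554

Write x = 8 + 13·k. Then 13·k ≡ 50 − 8 ≡ 42 (mod 56).
Need 13⁻¹ mod 56. Extended Euclid on (56, 13):
56 = 4*13 + 4
13 = 3*4 + 1
4 = 4*1 + 0
Back-substitute:
1 = 13 − 3·4
1 = −3·56 + 13·13
13⁻¹ ≡ 13 (mod 56), so k ≡ 13·42 ≡ 42 (mod 56).
x = 8 + 13·42 = 554.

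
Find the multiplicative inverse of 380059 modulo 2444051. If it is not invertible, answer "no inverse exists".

1906977

Apply the Euclidean algorithm to 2444051 and 380059:
2444051 = 6*380059 + 163697
380059 = 2*163697 + 52665
163697 = 3*52665 + 5702
52665 = 9*5702 + 1347
5702 = 4*1347 + 314
1347 = 4*314 + 91
314 = 3*91 + 41
91 = 2*41 + 9
41 = 4*9 + 5
9 = 1*5 + 4
5 = 1*4 + 1
4 = 4*1 + 0
Since gcd(380059, 2444051) = 1, back-substitute to write 1 as a combination:
1 = 5 − 4
1 = −9 + 2·5
1 = 2·41 − 9·9
1 = −9·91 + 20·41
1 = 20·314 − 69·91
1 = −69·1347 + 296·314
1 = 296·5702 − 1253·1347
1 = −1253·52665 + 11573·5702
1 = 11573·163697 − 35972·52665
1 = −35972·380059 + 83517·163697
1 = 83517·2444051 − 537074·380059
Hence 380059⁻¹ ≡ -537074 ≡ 1906977 (mod 2444051).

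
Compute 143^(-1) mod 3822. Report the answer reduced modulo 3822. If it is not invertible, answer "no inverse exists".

no inverse exists

Compute gcd(143, 3822):
3822 = 26*143 + 104
143 = 1*104 + 39
104 = 2*39 + 26
39 = 1*26 + 13
26 = 2*13 + 0
Since gcd = 13 > 1, 143 is not a unit mod 3822.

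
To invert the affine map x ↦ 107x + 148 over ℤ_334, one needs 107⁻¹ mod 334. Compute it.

gcd(334, 107) by repeated division:
334 = 3·107 + 13
107 = 8·13 + 3
13 = 4·3 + 1
3 = 3·1 + 0
The gcd is 1. Working backward:
1 = 13 − 4·3
1 = −4·107 + 33·13
1 = 33·334 − 103·107
So 107·(-103) ≡ 1 (mod 334), and -103 ≡ 231 (mod 334).

231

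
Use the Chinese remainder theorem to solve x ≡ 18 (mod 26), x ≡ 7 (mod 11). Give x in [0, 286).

18

Write x = 18 + 26·k. Then 26·k ≡ 7 − 18 ≡ 0 (mod 11).
Need 26⁻¹ mod 11. Extended Euclid on (11, 4):
11 = 2*4 + 3
4 = 1*3 + 1
3 = 3*1 + 0
Back-substitute:
1 = 4 − 3
1 = −11 + 3·4
26⁻¹ ≡ 3 (mod 11), so k ≡ 3·0 ≡ 0 (mod 11).
x = 18 + 26·0 = 18.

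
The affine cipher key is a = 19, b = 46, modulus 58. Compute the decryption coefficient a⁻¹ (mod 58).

gcd(58, 19) by repeated division:
58 = 3*19 + 1
19 = 19*1 + 0
gcd = 1, so the inverse exists. Back-substitute:
1 = 58 − 3·19
So 19·(-3) ≡ 1 (mod 58), and -3 ≡ 55 (mod 58).

55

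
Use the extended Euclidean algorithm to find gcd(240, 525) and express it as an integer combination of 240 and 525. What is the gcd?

15

Repeated division:
525 = 2×240 + 45
240 = 5×45 + 15
45 = 3×15 + 0
gcd(240, 525) = 15.
Working backward:
15 = 240 − 5·45
15 = −5·525 + 11·240
So 15 = (-5)·525 + (11)·240.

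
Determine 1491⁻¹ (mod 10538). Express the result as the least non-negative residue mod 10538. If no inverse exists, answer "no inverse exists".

Run Euclid on (10538, 1491):
10538 = 7·1491 + 101
1491 = 14·101 + 77
101 = 1·77 + 24
77 = 3·24 + 5
24 = 4·5 + 4
5 = 1·4 + 1
4 = 4·1 + 0
The gcd is 1. Working backward:
1 = 5 − 4
1 = −24 + 5·5
1 = 5·77 − 16·24
1 = −16·101 + 21·77
1 = 21·1491 − 310·101
1 = −310·10538 + 2191·1491
So 1491·2191 ≡ 1 (mod 10538).

2191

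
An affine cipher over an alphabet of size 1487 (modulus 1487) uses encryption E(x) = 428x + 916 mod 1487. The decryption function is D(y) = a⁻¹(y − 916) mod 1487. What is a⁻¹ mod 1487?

gcd(1487, 428) by repeated division:
1487 = 3·428 + 203
428 = 2·203 + 22
203 = 9·22 + 5
22 = 4·5 + 2
5 = 2·2 + 1
2 = 2·1 + 0
Since gcd(428, 1487) = 1, back-substitute to write 1 as a combination:
1 = 5 − 2·2
1 = −2·22 + 9·5
1 = 9·203 − 83·22
1 = −83·428 + 175·203
1 = 175·1487 − 608·428
Thus 428·(-608) ≡ 1 (mod 1487); reducing, -608 mod 1487 = 879.

879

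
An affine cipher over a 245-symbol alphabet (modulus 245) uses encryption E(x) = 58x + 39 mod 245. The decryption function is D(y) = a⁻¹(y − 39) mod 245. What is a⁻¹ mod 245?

Extended Euclidean algorithm:
245 = 4×58 + 13
58 = 4×13 + 6
13 = 2×6 + 1
6 = 6×1 + 0
Since gcd(58, 245) = 1, back-substitute to write 1 as a combination:
1 = 13 − 2·6
1 = −2·58 + 9·13
1 = 9·245 − 38·58
Thus 58·(-38) ≡ 1 (mod 245); reducing, -38 mod 245 = 207.

207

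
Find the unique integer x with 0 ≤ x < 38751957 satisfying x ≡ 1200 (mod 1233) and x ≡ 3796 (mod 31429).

Write x = 1200 + 1233·k. Then 1233·k ≡ 3796 − 1200 ≡ 2596 (mod 31429).
Need 1233⁻¹ mod 31429. Extended Euclid on (31429, 1233):
31429 = 25*1233 + 604
1233 = 2*604 + 25
604 = 24*25 + 4
25 = 6*4 + 1
4 = 4*1 + 0
Back-substitute:
1 = 25 − 6·4
1 = −6·604 + 145·25
1 = 145·1233 − 296·604
1 = −296·31429 + 7545·1233
1233⁻¹ ≡ 7545 (mod 31429), so k ≡ 7545·2596 ≡ 6553 (mod 31429).
x = 1200 + 1233·6553 = 8081049.

8081049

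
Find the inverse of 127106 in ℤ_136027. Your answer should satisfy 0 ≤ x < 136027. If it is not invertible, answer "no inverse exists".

Apply the Euclidean algorithm to 136027 and 127106:
136027 = 1*127106 + 8921
127106 = 14*8921 + 2212
8921 = 4*2212 + 73
2212 = 30*73 + 22
73 = 3*22 + 7
22 = 3*7 + 1
7 = 7*1 + 0
gcd = 1, so the inverse exists. Back-substitute:
1 = 22 − 3·7
1 = −3·73 + 10·22
1 = 10·2212 − 303·73
1 = −303·8921 + 1222·2212
1 = 1222·127106 − 17411·8921
1 = −17411·136027 + 18633·127106
So 127106·18633 ≡ 1 (mod 136027).

18633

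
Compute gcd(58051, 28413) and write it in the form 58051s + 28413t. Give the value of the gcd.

Repeated division:
58051 = 2·28413 + 1225
28413 = 23·1225 + 238
1225 = 5·238 + 35
238 = 6·35 + 28
35 = 1·28 + 7
28 = 4·7 + 0
gcd(58051, 28413) = 7.
Working backward:
7 = 35 − 28
7 = −238 + 7·35
7 = 7·1225 − 36·238
7 = −36·28413 + 835·1225
7 = 835·58051 − 1706·28413
So 7 = (835)·58051 + (-1706)·28413.

7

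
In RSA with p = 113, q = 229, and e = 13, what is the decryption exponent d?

φ(n) = (p−1)(q−1) = 112·228 = 25536.
Need d with 13·d ≡ 1 (mod 25536). Apply the extended Euclidean algorithm:
25536 = 1964*13 + 4
13 = 3*4 + 1
4 = 4*1 + 0
Back-substitute:
1 = 13 − 3·4
1 = −3·25536 + 5893·13
So 13·5893 ≡ 1 (mod 25536), hence d = 5893.

5893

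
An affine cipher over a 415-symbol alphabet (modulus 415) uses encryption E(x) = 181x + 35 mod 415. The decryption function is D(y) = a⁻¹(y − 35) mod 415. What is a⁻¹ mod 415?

321

Extended Euclidean algorithm:
415 = 2×181 + 53
181 = 3×53 + 22
53 = 2×22 + 9
22 = 2×9 + 4
9 = 2×4 + 1
4 = 4×1 + 0
The gcd is 1. Working backward:
1 = 9 − 2·4
1 = −2·22 + 5·9
1 = 5·53 − 12·22
1 = −12·181 + 41·53
1 = 41·415 − 94·181
Hence 181⁻¹ ≡ -94 ≡ 321 (mod 415).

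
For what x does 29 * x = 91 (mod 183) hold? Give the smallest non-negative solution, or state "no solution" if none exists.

41

First find gcd(29, 183):
183 = 6*29 + 9
29 = 3*9 + 2
9 = 4*2 + 1
2 = 2*1 + 0
gcd = 1, so a unique solution mod 183 exists.
Back-substitute for the Bézout coefficients:
1 = 9 − 4·2
1 = −4·29 + 13·9
1 = 13·183 − 82·29
So 29·(-82) ≡ 1 (mod 183), giving 29⁻¹ ≡ 101.
x ≡ 29⁻¹·91 ≡ 101·91 ≡ 41 (mod 183).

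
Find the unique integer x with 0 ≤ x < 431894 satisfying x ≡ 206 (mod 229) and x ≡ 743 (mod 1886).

245923

Write x = 206 + 229·k. Then 229·k ≡ 743 − 206 ≡ 537 (mod 1886).
Need 229⁻¹ mod 1886. Extended Euclid on (1886, 229):
1886 = 8×229 + 54
229 = 4×54 + 13
54 = 4×13 + 2
13 = 6×2 + 1
2 = 2×1 + 0
Back-substitute:
1 = 13 − 6·2
1 = −6·54 + 25·13
1 = 25·229 − 106·54
1 = −106·1886 + 873·229
229⁻¹ ≡ 873 (mod 1886), so k ≡ 873·537 ≡ 1073 (mod 1886).
x = 206 + 229·1073 = 245923.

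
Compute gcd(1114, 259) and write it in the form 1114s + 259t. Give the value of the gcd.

Repeated division:
1114 = 4*259 + 78
259 = 3*78 + 25
78 = 3*25 + 3
25 = 8*3 + 1
3 = 3*1 + 0
gcd(1114, 259) = 1.
Working backward:
1 = 25 − 8·3
1 = −8·78 + 25·25
1 = 25·259 − 83·78
1 = −83·1114 + 357·259
So 1 = (-83)·1114 + (357)·259.

1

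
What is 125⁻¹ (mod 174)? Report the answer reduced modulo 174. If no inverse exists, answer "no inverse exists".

71

gcd(174, 125) by repeated division:
174 = 1*125 + 49
125 = 2*49 + 27
49 = 1*27 + 22
27 = 1*22 + 5
22 = 4*5 + 2
5 = 2*2 + 1
2 = 2*1 + 0
Since gcd(125, 174) = 1, back-substitute to write 1 as a combination:
1 = 5 − 2·2
1 = −2·22 + 9·5
1 = 9·27 − 11·22
1 = −11·49 + 20·27
1 = 20·125 − 51·49
1 = −51·174 + 71·125
So 125·71 ≡ 1 (mod 174).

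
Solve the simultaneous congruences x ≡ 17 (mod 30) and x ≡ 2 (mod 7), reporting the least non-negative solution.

107

Write x = 17 + 30·k. Then 30·k ≡ 2 − 17 ≡ 6 (mod 7).
Need 30⁻¹ mod 7. Extended Euclid on (7, 2):
7 = 3*2 + 1
2 = 2*1 + 0
Back-substitute:
1 = 7 − 3·2
30⁻¹ ≡ 4 (mod 7), so k ≡ 4·6 ≡ 3 (mod 7).
x = 17 + 30·3 = 107.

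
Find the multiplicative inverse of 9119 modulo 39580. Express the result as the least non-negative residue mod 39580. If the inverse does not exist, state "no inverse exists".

37119

gcd(39580, 9119) by repeated division:
39580 = 4*9119 + 3104
9119 = 2*3104 + 2911
3104 = 1*2911 + 193
2911 = 15*193 + 16
193 = 12*16 + 1
16 = 16*1 + 0
Since gcd(9119, 39580) = 1, back-substitute to write 1 as a combination:
1 = 193 − 12·16
1 = −12·2911 + 181·193
1 = 181·3104 − 193·2911
1 = −193·9119 + 567·3104
1 = 567·39580 − 2461·9119
Hence 9119⁻¹ ≡ -2461 ≡ 37119 (mod 39580).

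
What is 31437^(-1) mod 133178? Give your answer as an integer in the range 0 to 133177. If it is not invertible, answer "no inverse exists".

98817

gcd(133178, 31437) by repeated division:
133178 = 4·31437 + 7430
31437 = 4·7430 + 1717
7430 = 4·1717 + 562
1717 = 3·562 + 31
562 = 18·31 + 4
31 = 7·4 + 3
4 = 1·3 + 1
3 = 3·1 + 0
The gcd is 1. Working backward:
1 = 4 − 3
1 = −31 + 8·4
1 = 8·562 − 145·31
1 = −145·1717 + 443·562
1 = 443·7430 − 1917·1717
1 = −1917·31437 + 8111·7430
1 = 8111·133178 − 34361·31437
Thus 31437·(-34361) ≡ 1 (mod 133178); reducing, -34361 mod 133178 = 98817.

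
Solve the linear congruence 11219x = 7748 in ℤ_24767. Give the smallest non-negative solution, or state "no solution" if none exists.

First find gcd(11219, 24767):
24767 = 2*11219 + 2329
11219 = 4*2329 + 1903
2329 = 1*1903 + 426
1903 = 4*426 + 199
426 = 2*199 + 28
199 = 7*28 + 3
28 = 9*3 + 1
3 = 3*1 + 0
gcd = 1, so a unique solution mod 24767 exists.
Back-substitute for the Bézout coefficients:
1 = 28 − 9·3
1 = −9·199 + 64·28
1 = 64·426 − 137·199
1 = −137·1903 + 612·426
1 = 612·2329 − 749·1903
1 = −749·11219 + 3608·2329
1 = 3608·24767 − 7965·11219
So 11219·(-7965) ≡ 1 (mod 24767), giving 11219⁻¹ ≡ 16802.
x ≡ 11219⁻¹·7748 ≡ 16802·7748 ≡ 6544 (mod 24767).

6544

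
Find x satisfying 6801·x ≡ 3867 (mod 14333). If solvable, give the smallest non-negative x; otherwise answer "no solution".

First find gcd(6801, 14333):
14333 = 2*6801 + 731
6801 = 9*731 + 222
731 = 3*222 + 65
222 = 3*65 + 27
65 = 2*27 + 11
27 = 2*11 + 5
11 = 2*5 + 1
5 = 5*1 + 0
gcd = 1, so a unique solution mod 14333 exists.
Back-substitute for the Bézout coefficients:
1 = 11 − 2·5
1 = −2·27 + 5·11
1 = 5·65 − 12·27
1 = −12·222 + 41·65
1 = 41·731 − 135·222
1 = −135·6801 + 1256·731
1 = 1256·14333 − 2647·6801
So 6801·(-2647) ≡ 1 (mod 14333), giving 6801⁻¹ ≡ 11686.
x ≡ 6801⁻¹·3867 ≡ 11686·3867 ≡ 12146 (mod 14333).

12146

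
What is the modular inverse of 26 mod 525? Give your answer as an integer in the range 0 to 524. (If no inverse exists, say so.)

Run Euclid on (525, 26):
525 = 20×26 + 5
26 = 5×5 + 1
5 = 5×1 + 0
Since gcd(26, 525) = 1, back-substitute to write 1 as a combination:
1 = 26 − 5·5
1 = −5·525 + 101·26
So 26·101 ≡ 1 (mod 525).

101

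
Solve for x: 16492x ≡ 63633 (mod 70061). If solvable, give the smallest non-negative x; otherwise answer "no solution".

First find gcd(16492, 70061):
70061 = 4·16492 + 4093
16492 = 4·4093 + 120
4093 = 34·120 + 13
120 = 9·13 + 3
13 = 4·3 + 1
3 = 3·1 + 0
gcd = 1, so a unique solution mod 70061 exists.
Back-substitute for the Bézout coefficients:
1 = 13 − 4·3
1 = −4·120 + 37·13
1 = 37·4093 − 1262·120
1 = −1262·16492 + 5085·4093
1 = 5085·70061 − 21602·16492
So 16492·(-21602) ≡ 1 (mod 70061), giving 16492⁻¹ ≡ 48459.
x ≡ 16492⁻¹·63633 ≡ 48459·63633 ≡ 66815 (mod 70061).

66815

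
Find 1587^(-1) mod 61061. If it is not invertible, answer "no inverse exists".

Run Euclid on (61061, 1587):
61061 = 38·1587 + 755
1587 = 2·755 + 77
755 = 9·77 + 62
77 = 1·62 + 15
62 = 4·15 + 2
15 = 7·2 + 1
2 = 2·1 + 0
gcd = 1, so the inverse exists. Back-substitute:
1 = 15 − 7·2
1 = −7·62 + 29·15
1 = 29·77 − 36·62
1 = −36·755 + 353·77
1 = 353·1587 − 742·755
1 = −742·61061 + 28549·1587
So 1587·28549 ≡ 1 (mod 61061).

28549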